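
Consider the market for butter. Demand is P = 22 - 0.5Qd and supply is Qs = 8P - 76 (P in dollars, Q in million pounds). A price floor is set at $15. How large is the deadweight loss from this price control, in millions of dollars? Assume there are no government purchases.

11.25

Rearranging demand gives Qd = 44 - 2P. Equilibrium: 44 - 2P = 8P - 76, so 120 = 10P and P* = 12, Q* = 20.
The floor of 15 is above the equilibrium price 12, so it binds.
At P = 15: Qd = 44 - 2·15 = 14 and Qs = 8·15 - 76 = 44.
Quantity traded falls to 14. At Q = 14 the demand price is (44 - 14)/2 = 15 and the supply price is (76 + 14)/8 = 11.25.
Deadweight loss = ½ · (15 - 11.25) · (20 - 14) = ½ · 3.75 · 6 = 11.25.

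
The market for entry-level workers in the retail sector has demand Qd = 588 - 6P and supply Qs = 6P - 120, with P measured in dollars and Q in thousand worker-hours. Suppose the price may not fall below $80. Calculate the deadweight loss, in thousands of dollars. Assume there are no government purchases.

In a free market, 588 - 6P = 6P - 120 gives the equilibrium P* = 59, Q* = 234.
Since 80 > 59, the floor is binding.
At P = 80: Qd = 588 - 6·80 = 108 and Qs = 6·80 - 120 = 360.
Quantity traded falls to 108. At Q = 108 the demand price is (588 - 108)/6 = 80 and the supply price is (120 + 108)/6 = 38.
Deadweight loss = ½ · (80 - 38) · (234 - 108) = ½ · 42 · 126 = 2646.

2646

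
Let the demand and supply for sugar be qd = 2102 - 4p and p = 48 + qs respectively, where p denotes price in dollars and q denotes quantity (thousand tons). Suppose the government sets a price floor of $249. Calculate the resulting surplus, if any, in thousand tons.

0

Rearranging supply gives qs = p - 48. Equilibrium: 2102 - 4p = p - 48, so 2150 = 5p and p* = 430, q* = 382.
The floor of 249 is below the equilibrium price 430, so it is not binding; the market clears at p* = 430, q* = 382.
Since the control does not bind, there is no surplus.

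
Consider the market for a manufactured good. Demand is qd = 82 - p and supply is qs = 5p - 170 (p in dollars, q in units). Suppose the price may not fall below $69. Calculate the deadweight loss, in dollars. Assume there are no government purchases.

Without the control the market clears where 82 - p = 5p - 170, i.e. p* = 42 and q* = 40.
The floor of 69 is above the equilibrium price 42, so it binds.
At p = 69: qd = 82 - 69 = 13 and qs = 5·69 - 170 = 175.
Quantity traded falls to 13. At q = 13 the demand price is 82 - 13 = 69 and the supply price is (170 + 13)/5 = 36.6.
Deadweight loss = ½ · (69 - 36.6) · (40 - 13) = ½ · 32.4 · 27 = 437.4.

437.4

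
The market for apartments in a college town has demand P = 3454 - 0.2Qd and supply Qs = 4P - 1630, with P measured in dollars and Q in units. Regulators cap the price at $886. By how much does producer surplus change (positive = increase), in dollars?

Rearranging demand gives Qd = 17270 - 5P. Without the control the market clears where 17270 - 5P = 4P - 1630, i.e. P* = 2100 and Q* = 6770.
Because the ceiling (886) lies below the market-clearing price, it is binding.
At P = 886: Qd = 17270 - 5·886 = 12840 and Qs = 4·886 - 1630 = 1914.
Producer surplus without the control is ½ · (2100 - 407.5) · 6770 = 5729112.5.
With the ceiling, producers sell 1914 units at 886, so PS = ½ · (886 - 407.5) · 1914 = 457924.5.
Change in producer surplus = 457924.5 - 5729112.5 = -5271188.

-5271188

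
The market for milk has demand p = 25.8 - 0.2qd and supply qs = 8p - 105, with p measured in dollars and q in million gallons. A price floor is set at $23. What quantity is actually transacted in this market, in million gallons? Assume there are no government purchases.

Rearranging demand gives qd = 129 - 5p. In a free market, 129 - 5p = 8p - 105 gives the equilibrium p* = 18, q* = 39.
Because the floor (23) lies above the market-clearing price, it is binding.
At p = 23: qd = 129 - 5·23 = 14 and qs = 8·23 - 105 = 79.
The quantity actually transacted is the short side, demand: 14.

14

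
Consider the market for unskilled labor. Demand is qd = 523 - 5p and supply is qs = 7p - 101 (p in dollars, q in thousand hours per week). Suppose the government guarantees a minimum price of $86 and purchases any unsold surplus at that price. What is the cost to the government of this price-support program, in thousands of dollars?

35088

Without the control the market clears where 523 - 5p = 7p - 101, i.e. p* = 52 and q* = 263.
Since 86 > 52, the floor is binding.
At p = 86: qd = 523 - 5·86 = 93 and qs = 7·86 - 101 = 501.
Surplus = qs - qd = 408.
Government expenditure = surplus × support price = 408 × 86 = 35088.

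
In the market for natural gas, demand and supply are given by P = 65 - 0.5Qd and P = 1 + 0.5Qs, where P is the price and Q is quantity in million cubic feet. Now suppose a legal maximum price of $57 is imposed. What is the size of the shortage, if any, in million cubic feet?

Rearranging demand gives Qd = 130 - 2P; rearranging supply gives Qs = 2P - 2. Equilibrium: 130 - 2P = 2P - 2, so 132 = 4P and P* = 33, Q* = 64.
Since 57 is above P* = 33, the ceiling does not bind and the free-market outcome prevails.
Since the control does not bind, there is no shortage.

0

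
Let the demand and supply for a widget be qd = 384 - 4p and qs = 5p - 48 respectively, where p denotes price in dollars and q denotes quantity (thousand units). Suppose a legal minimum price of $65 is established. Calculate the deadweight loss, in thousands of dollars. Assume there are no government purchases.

1040.4

In a free market, 384 - 4p = 5p - 48 gives the equilibrium p* = 48, q* = 192.
Since 65 > 48, the floor is binding.
At p = 65: qd = 384 - 4·65 = 124 and qs = 5·65 - 48 = 277.
Quantity traded falls to 124. At q = 124 the demand price is (384 - 124)/4 = 65 and the supply price is (48 + 124)/5 = 34.4.
Deadweight loss = ½ · (65 - 34.4) · (192 - 124) = ½ · 30.6 · 68 = 1040.4.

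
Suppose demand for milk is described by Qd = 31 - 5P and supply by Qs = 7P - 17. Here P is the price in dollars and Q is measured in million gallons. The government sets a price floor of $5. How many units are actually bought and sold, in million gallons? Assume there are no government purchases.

6

Equilibrium: 31 - 5P = 7P - 17, so 48 = 12P and P* = 4, Q* = 11.
Because the floor (5) lies above the market-clearing price, it is binding.
At P = 5: Qd = 31 - 5·5 = 6 and Qs = 7·5 - 17 = 18.
The quantity actually transacted is the short side, demand: 6.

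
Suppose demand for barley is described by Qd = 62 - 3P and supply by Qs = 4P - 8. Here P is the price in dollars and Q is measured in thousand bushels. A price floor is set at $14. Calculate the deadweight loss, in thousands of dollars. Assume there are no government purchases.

42

Without the control the market clears where 62 - 3P = 4P - 8, i.e. P* = 10 and Q* = 32.
The floor of 14 is above the equilibrium price 10, so it binds.
At P = 14: Qd = 62 - 3·14 = 20 and Qs = 4·14 - 8 = 48.
Quantity traded falls to 20. At Q = 20 the demand price is (62 - 20)/3 = 14 and the supply price is (8 + 20)/4 = 7.
Deadweight loss = ½ · (14 - 7) · (32 - 20) = ½ · 7 · 12 = 42.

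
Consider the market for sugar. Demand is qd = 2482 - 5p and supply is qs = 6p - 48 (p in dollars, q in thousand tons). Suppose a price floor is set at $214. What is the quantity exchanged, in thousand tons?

In a free market, 2482 - 5p = 6p - 48 gives the equilibrium p* = 230, q* = 1332.
Since 214 is below p* = 230, the floor does not bind and the free-market outcome prevails.

1332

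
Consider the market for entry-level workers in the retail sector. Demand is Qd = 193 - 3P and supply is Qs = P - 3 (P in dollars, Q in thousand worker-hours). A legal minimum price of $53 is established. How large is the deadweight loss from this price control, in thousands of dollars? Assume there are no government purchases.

96

Without the control the market clears where 193 - 3P = P - 3, i.e. P* = 49 and Q* = 46.
Because the floor (53) lies above the market-clearing price, it is binding.
At P = 53: Qd = 193 - 3·53 = 34 and Qs = 53 - 3 = 50.
Quantity traded falls to 34. At Q = 34 the demand price is (193 - 34)/3 = 53 and the supply price is 3 + 34 = 37.
Deadweight loss = ½ · (53 - 37) · (46 - 34) = ½ · 16 · 12 = 96.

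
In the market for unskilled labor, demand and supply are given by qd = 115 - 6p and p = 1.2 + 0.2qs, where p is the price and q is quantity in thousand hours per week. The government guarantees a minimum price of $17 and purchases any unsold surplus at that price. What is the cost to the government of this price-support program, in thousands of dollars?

1122

Rearranging supply gives qs = 5p - 6. Equilibrium: 115 - 6p = 5p - 6, so 121 = 11p and p* = 11, q* = 49.
The floor of 17 is above the equilibrium price 11, so it binds.
At p = 17: qd = 115 - 6·17 = 13 and qs = 5·17 - 6 = 79.
Surplus = qs - qd = 66.
Government expenditure = surplus × support price = 66 × 17 = 1122.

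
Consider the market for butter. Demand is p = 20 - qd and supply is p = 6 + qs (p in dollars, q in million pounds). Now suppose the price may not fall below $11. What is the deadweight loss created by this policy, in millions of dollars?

Rearranging demand gives qd = 20 - p; rearranging supply gives qs = p - 6. Equilibrium: 20 - p = p - 6, so 26 = 2p and p* = 13, q* = 7.
Since 11 is below p* = 13, the floor does not bind and the free-market outcome prevails.
Since the control does not bind, no trades are prevented and deadweight loss is zero.

0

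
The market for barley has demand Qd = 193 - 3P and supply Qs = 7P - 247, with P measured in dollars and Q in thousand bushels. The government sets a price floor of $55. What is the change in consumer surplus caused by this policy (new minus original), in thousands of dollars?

Without the control the market clears where 193 - 3P = 7P - 247, i.e. P* = 44 and Q* = 61.
Because the floor (55) lies above the market-clearing price, it is binding.
At P = 55: Qd = 193 - 3·55 = 28 and Qs = 7·55 - 247 = 138.
Consumer surplus without the control is ½ · (193/3 - 44) · 61 = 3721/6.
With the floor, consumers buy 28 units at 55, so CS = ½ · (193/3 - 55) · 28 = 392/3.
Change in consumer surplus = 392/3 - 3721/6 = -489.5.

-489.5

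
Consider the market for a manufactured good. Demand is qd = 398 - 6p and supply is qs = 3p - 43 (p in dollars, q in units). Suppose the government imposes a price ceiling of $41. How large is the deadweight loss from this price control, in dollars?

144

Equilibrium: 398 - 6p = 3p - 43, so 441 = 9p and p* = 49, q* = 104.
Because the ceiling (41) lies below the market-clearing price, it is binding.
At p = 41: qd = 398 - 6·41 = 152 and qs = 3·41 - 43 = 80.
Quantity traded falls to 80. At q = 80 the demand price is (398 - 80)/6 = 53 and the supply price is (43 + 80)/3 = 41.
Deadweight loss = ½ · (53 - 41) · (104 - 80) = ½ · 12 · 24 = 144.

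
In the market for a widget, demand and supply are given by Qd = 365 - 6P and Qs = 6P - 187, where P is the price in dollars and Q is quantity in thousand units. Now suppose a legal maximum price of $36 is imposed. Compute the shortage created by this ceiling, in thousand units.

Without the control the market clears where 365 - 6P = 6P - 187, i.e. P* = 46 and Q* = 89.
The ceiling of 36 is below the equilibrium price 46, so it binds.
At P = 36: Qd = 365 - 6·36 = 149 and Qs = 6·36 - 187 = 29.
Shortage = Qd - Qs = 149 - 29 = 120.

120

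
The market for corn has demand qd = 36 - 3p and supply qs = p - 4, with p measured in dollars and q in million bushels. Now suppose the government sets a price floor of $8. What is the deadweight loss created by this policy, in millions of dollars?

0

Without the control the market clears where 36 - 3p = p - 4, i.e. p* = 10 and q* = 6.
Since 8 is below p* = 10, the floor does not bind and the free-market outcome prevails.
Since the control does not bind, no trades are prevented and deadweight loss is zero.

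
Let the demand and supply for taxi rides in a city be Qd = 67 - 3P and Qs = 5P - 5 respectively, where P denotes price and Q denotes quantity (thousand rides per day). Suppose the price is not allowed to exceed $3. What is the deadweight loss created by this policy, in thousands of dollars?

In a free market, 67 - 3P = 5P - 5 gives the equilibrium P* = 9, Q* = 40.
The ceiling of 3 is below the equilibrium price 9, so it binds.
At P = 3: Qd = 67 - 3·3 = 58 and Qs = 5·3 - 5 = 10.
Quantity traded falls to 10. At Q = 10 the demand price is (67 - 10)/3 = 19 and the supply price is (5 + 10)/5 = 3.
Deadweight loss = ½ · (19 - 3) · (40 - 10) = ½ · 16 · 30 = 240.

240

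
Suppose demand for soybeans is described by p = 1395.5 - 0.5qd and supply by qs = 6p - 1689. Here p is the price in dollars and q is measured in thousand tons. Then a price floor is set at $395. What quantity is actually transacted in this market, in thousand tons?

Rearranging demand gives qd = 2791 - 2p. Setting quantity demanded equal to quantity supplied, 2791 - 2p = 6p - 1689, gives p* = 560 and q* = 1671.
The floor of 395 is below the equilibrium price 560, so it is not binding; the market clears at p* = 560, q* = 1671.

1671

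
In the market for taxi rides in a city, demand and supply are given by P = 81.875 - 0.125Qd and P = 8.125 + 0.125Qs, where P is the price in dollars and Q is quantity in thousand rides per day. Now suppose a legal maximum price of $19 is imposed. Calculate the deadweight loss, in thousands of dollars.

5408

Rearranging demand gives Qd = 655 - 8P; rearranging supply gives Qs = 8P - 65. In a free market, 655 - 8P = 8P - 65 gives the equilibrium P* = 45, Q* = 295.
Since 19 < 45, the ceiling is binding.
At P = 19: Qd = 655 - 8·19 = 503 and Qs = 8·19 - 65 = 87.
Quantity traded falls to 87. At Q = 87 the demand price is (655 - 87)/8 = 71 and the supply price is (65 + 87)/8 = 19.
Deadweight loss = ½ · (71 - 19) · (295 - 87) = ½ · 52 · 208 = 5408.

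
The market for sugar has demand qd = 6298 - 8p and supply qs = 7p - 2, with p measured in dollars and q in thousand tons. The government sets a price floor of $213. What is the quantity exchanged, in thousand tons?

Equilibrium: 6298 - 8p = 7p - 2, so 6300 = 15p and p* = 420, q* = 2938.
The floor of 213 is below the equilibrium price 420, so it is not binding; the market clears at p* = 420, q* = 2938.

2938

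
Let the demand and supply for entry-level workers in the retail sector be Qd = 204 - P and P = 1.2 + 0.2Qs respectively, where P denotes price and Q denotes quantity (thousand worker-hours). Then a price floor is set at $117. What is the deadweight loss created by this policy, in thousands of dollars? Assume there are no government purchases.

4034.4

Rearranging supply gives Qs = 5P - 6. Without the control the market clears where 204 - P = 5P - 6, i.e. P* = 35 and Q* = 169.
Because the floor (117) lies above the market-clearing price, it is binding.
At P = 117: Qd = 204 - 117 = 87 and Qs = 5·117 - 6 = 579.
Quantity traded falls to 87. At Q = 87 the demand price is 204 - 87 = 117 and the supply price is (6 + 87)/5 = 18.6.
Deadweight loss = ½ · (117 - 18.6) · (169 - 87) = ½ · 98.4 · 82 = 4034.4.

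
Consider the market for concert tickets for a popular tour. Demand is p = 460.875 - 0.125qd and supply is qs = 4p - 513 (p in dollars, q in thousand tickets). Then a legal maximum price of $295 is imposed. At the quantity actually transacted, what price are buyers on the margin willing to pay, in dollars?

Rearranging demand gives qd = 3687 - 8p. Setting quantity demanded equal to quantity supplied, 3687 - 8p = 4p - 513, gives p* = 350 and q* = 887.
Because the ceiling (295) lies below the market-clearing price, it is binding.
At p = 295: qd = 3687 - 8·295 = 1327 and qs = 4·295 - 513 = 667.
Only 667 units reach the market. On the demand curve, the marginal buyer's willingness to pay at q = 667 is (3687 - 667)/8 = 377.5.

377.5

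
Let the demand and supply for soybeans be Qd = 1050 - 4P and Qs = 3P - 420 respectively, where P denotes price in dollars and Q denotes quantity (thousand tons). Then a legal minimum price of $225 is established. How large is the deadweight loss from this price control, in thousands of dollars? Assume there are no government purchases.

1050

Setting quantity demanded equal to quantity supplied, 1050 - 4P = 3P - 420, gives P* = 210 and Q* = 210.
Because the floor (225) lies above the market-clearing price, it is binding.
At P = 225: Qd = 1050 - 4·225 = 150 and Qs = 3·225 - 420 = 255.
Quantity traded falls to 150. At Q = 150 the demand price is (1050 - 150)/4 = 225 and the supply price is (420 + 150)/3 = 190.
Deadweight loss = ½ · (225 - 190) · (210 - 150) = ½ · 35 · 60 = 1050.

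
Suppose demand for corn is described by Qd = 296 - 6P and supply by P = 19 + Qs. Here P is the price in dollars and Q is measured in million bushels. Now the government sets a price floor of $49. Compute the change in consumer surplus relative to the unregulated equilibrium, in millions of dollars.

-56

Rearranging supply gives Qs = P - 19. Without the control the market clears where 296 - 6P = P - 19, i.e. P* = 45 and Q* = 26.
Since 49 > 45, the floor is binding.
At P = 49: Qd = 296 - 6·49 = 2 and Qs = 49 - 19 = 30.
Consumer surplus without the control is ½ · (148/3 - 45) · 26 = 169/3.
With the floor, consumers buy 2 units at 49, so CS = ½ · (148/3 - 49) · 2 = 1/3.
Change in consumer surplus = 1/3 - 169/3 = -56.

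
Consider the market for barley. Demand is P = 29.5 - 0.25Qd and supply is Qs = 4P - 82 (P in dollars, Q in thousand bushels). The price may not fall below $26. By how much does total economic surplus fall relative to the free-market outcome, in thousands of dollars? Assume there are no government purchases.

Rearranging demand gives Qd = 118 - 4P. Setting quantity demanded equal to quantity supplied, 118 - 4P = 4P - 82, gives P* = 25 and Q* = 18.
The floor of 26 is above the equilibrium price 25, so it binds.
At P = 26: Qd = 118 - 4·26 = 14 and Qs = 4·26 - 82 = 22.
Quantity traded falls to 14. At Q = 14 the demand price is (118 - 14)/4 = 26 and the supply price is (82 + 14)/4 = 24.
Deadweight loss = ½ · (26 - 24) · (18 - 14) = ½ · 2 · 4 = 4.

4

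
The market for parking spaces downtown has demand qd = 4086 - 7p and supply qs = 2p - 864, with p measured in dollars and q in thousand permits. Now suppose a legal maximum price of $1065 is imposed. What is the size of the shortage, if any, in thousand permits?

Equilibrium: 4086 - 7p = 2p - 864, so 4950 = 9p and p* = 550, q* = 236.
Since 1065 is above p* = 550, the ceiling does not bind and the free-market outcome prevails.
Since the control does not bind, there is no shortage.

0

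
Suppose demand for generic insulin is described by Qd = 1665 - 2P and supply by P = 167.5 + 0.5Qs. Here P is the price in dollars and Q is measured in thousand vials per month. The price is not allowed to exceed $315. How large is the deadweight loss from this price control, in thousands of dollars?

68450

Rearranging supply gives Qs = 2P - 335. In a free market, 1665 - 2P = 2P - 335 gives the equilibrium P* = 500, Q* = 665.
Since 315 < 500, the ceiling is binding.
At P = 315: Qd = 1665 - 2·315 = 1035 and Qs = 2·315 - 335 = 295.
Quantity traded falls to 295. At Q = 295 the demand price is (1665 - 295)/2 = 685 and the supply price is (335 + 295)/2 = 315.
Deadweight loss = ½ · (685 - 315) · (665 - 295) = ½ · 370 · 370 = 68450.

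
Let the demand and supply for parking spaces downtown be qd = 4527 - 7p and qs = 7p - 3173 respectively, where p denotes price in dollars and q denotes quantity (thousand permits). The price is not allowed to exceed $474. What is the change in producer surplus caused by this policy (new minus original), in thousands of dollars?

-31236

In a free market, 4527 - 7p = 7p - 3173 gives the equilibrium p* = 550, q* = 677.
The ceiling of 474 is below the equilibrium price 550, so it binds.
At p = 474: qd = 4527 - 7·474 = 1209 and qs = 7·474 - 3173 = 145.
Producer surplus without the control is ½ · (550 - 3173/7) · 677 = 458329/14.
With the ceiling, producers sell 145 units at 474, so PS = ½ · (474 - 3173/7) · 145 = 21025/14.
Change in producer surplus = 21025/14 - 458329/14 = -31236.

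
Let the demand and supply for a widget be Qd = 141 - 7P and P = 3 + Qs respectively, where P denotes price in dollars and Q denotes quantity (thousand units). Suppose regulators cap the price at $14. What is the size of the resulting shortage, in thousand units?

Rearranging supply gives Qs = P - 3. Without the control the market clears where 141 - 7P = P - 3, i.e. P* = 18 and Q* = 15.
Since 14 < 18, the ceiling is binding.
At P = 14: Qd = 141 - 7·14 = 43 and Qs = 14 - 3 = 11.
Shortage = Qd - Qs = 43 - 11 = 32.

32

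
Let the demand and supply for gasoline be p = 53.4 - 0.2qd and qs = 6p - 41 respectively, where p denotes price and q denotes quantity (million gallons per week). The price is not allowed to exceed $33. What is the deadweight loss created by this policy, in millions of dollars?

Rearranging demand gives qd = 267 - 5p. Without the control the market clears where 267 - 5p = 6p - 41, i.e. p* = 28 and q* = 127.
Since 33 is above p* = 28, the ceiling does not bind and the free-market outcome prevails.
Since the control does not bind, no trades are prevented and deadweight loss is zero.

0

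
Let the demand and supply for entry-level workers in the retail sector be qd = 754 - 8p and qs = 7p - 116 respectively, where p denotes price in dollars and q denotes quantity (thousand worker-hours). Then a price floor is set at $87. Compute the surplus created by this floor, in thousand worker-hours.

In a free market, 754 - 8p = 7p - 116 gives the equilibrium p* = 58, q* = 290.
The floor of 87 is above the equilibrium price 58, so it binds.
At p = 87: qd = 754 - 8·87 = 58 and qs = 7·87 - 116 = 493.
Surplus = qs - qd = 493 - 58 = 435.

435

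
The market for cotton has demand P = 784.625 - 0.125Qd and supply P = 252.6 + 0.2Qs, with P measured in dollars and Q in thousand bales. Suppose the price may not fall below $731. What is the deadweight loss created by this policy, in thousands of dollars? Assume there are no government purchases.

237130.4

Rearranging demand gives Qd = 6277 - 8P; rearranging supply gives Qs = 5P - 1263. In a free market, 6277 - 8P = 5P - 1263 gives the equilibrium P* = 580, Q* = 1637.
Because the floor (731) lies above the market-clearing price, it is binding.
At P = 731: Qd = 6277 - 8·731 = 429 and Qs = 5·731 - 1263 = 2392.
Quantity traded falls to 429. At Q = 429 the demand price is (6277 - 429)/8 = 731 and the supply price is (1263 + 429)/5 = 338.4.
Deadweight loss = ½ · (731 - 338.4) · (1637 - 429) = ½ · 392.6 · 1208 = 237130.4.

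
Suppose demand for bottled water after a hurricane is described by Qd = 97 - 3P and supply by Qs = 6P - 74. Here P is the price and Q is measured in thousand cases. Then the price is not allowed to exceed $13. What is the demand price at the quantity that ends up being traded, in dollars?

Without the control the market clears where 97 - 3P = 6P - 74, i.e. P* = 19 and Q* = 40.
Since 13 < 19, the ceiling is binding.
At P = 13: Qd = 97 - 3·13 = 58 and Qs = 6·13 - 74 = 4.
Only 4 units reach the market. On the demand curve, the marginal buyer's willingness to pay at Q = 4 is (97 - 4)/3 = 31.

31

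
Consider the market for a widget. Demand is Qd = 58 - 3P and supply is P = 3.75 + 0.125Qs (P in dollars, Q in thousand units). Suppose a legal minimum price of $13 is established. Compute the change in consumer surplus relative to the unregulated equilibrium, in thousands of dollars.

-132.5

Rearranging supply gives Qs = 8P - 30. Without the control the market clears where 58 - 3P = 8P - 30, i.e. P* = 8 and Q* = 34.
The floor of 13 is above the equilibrium price 8, so it binds.
At P = 13: Qd = 58 - 3·13 = 19 and Qs = 8·13 - 30 = 74.
Consumer surplus without the control is ½ · (58/3 - 8) · 34 = 578/3.
With the floor, consumers buy 19 units at 13, so CS = ½ · (58/3 - 13) · 19 = 361/6.
Change in consumer surplus = 361/6 - 578/3 = -132.5.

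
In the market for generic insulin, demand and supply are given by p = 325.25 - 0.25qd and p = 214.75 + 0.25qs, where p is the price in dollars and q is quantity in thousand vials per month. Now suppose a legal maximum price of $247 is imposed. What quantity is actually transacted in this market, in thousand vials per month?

Rearranging demand gives qd = 1301 - 4p; rearranging supply gives qs = 4p - 859. Without the control the market clears where 1301 - 4p = 4p - 859, i.e. p* = 270 and q* = 221.
The ceiling of 247 is below the equilibrium price 270, so it binds.
At p = 247: qd = 1301 - 4·247 = 313 and qs = 4·247 - 859 = 129.
The quantity actually transacted is the short side, supply: 129.

129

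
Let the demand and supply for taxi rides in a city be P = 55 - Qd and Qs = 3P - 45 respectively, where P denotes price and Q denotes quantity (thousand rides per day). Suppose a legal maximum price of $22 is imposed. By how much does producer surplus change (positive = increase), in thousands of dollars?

Rearranging demand gives Qd = 55 - P. Without the control the market clears where 55 - P = 3P - 45, i.e. P* = 25 and Q* = 30.
Since 22 < 25, the ceiling is binding.
At P = 22: Qd = 55 - 22 = 33 and Qs = 3·22 - 45 = 21.
Producer surplus without the control is ½ · (25 - 15) · 30 = 150.
With the ceiling, producers sell 21 units at 22, so PS = ½ · (22 - 15) · 21 = 73.5.
Change in producer surplus = 73.5 - 150 = -76.5.

-76.5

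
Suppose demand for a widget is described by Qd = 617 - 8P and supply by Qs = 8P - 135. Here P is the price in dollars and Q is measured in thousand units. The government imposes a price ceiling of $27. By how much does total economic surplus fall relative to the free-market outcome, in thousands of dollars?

3200

Setting quantity demanded equal to quantity supplied, 617 - 8P = 8P - 135, gives P* = 47 and Q* = 241.
The ceiling of 27 is below the equilibrium price 47, so it binds.
At P = 27: Qd = 617 - 8·27 = 401 and Qs = 8·27 - 135 = 81.
Quantity traded falls to 81. At Q = 81 the demand price is (617 - 81)/8 = 67 and the supply price is (135 + 81)/8 = 27.
Deadweight loss = ½ · (67 - 27) · (241 - 81) = ½ · 40 · 160 = 3200.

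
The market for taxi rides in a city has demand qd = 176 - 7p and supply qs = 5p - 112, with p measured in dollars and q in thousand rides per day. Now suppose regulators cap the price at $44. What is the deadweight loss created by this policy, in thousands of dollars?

Setting quantity demanded equal to quantity supplied, 176 - 7p = 5p - 112, gives p* = 24 and q* = 8.
The ceiling of 44 is above the equilibrium price 24, so it is not binding; the market clears at p* = 24, q* = 8.
Since the control does not bind, no trades are prevented and deadweight loss is zero.

0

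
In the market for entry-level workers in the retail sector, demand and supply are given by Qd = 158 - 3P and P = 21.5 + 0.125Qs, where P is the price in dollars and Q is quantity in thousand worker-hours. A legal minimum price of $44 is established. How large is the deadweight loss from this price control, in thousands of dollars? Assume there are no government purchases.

Rearranging supply gives Qs = 8P - 172. Setting quantity demanded equal to quantity supplied, 158 - 3P = 8P - 172, gives P* = 30 and Q* = 68.
Since 44 > 30, the floor is binding.
At P = 44: Qd = 158 - 3·44 = 26 and Qs = 8·44 - 172 = 180.
Quantity traded falls to 26. At Q = 26 the demand price is (158 - 26)/3 = 44 and the supply price is (172 + 26)/8 = 24.75.
Deadweight loss = ½ · (44 - 24.75) · (68 - 26) = ½ · 19.25 · 42 = 404.25.

404.25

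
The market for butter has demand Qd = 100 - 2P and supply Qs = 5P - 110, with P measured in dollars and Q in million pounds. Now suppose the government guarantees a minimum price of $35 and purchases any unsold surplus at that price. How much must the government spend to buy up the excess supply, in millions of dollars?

1225

Equilibrium: 100 - 2P = 5P - 110, so 210 = 7P and P* = 30, Q* = 40.
Since 35 > 30, the floor is binding.
At P = 35: Qd = 100 - 2·35 = 30 and Qs = 5·35 - 110 = 65.
Surplus = Qs - Qd = 35.
Government expenditure = surplus × support price = 35 × 35 = 1225.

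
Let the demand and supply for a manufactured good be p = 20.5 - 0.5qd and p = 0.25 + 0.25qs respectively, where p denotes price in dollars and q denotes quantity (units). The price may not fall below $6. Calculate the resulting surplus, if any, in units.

0

Rearranging demand gives qd = 41 - 2p; rearranging supply gives qs = 4p - 1. Setting quantity demanded equal to quantity supplied, 41 - 2p = 4p - 1, gives p* = 7 and q* = 27.
Since 6 is below p* = 7, the floor does not bind and the free-market outcome prevails.
Since the control does not bind, there is no surplus.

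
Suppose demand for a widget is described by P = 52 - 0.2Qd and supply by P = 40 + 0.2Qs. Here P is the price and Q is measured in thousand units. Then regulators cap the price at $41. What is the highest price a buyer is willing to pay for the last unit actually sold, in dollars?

51

Rearranging demand gives Qd = 260 - 5P; rearranging supply gives Qs = 5P - 200. Setting quantity demanded equal to quantity supplied, 260 - 5P = 5P - 200, gives P* = 46 and Q* = 30.
Since 41 < 46, the ceiling is binding.
At P = 41: Qd = 260 - 5·41 = 55 and Qs = 5·41 - 200 = 5.
Only 5 units reach the market. On the demand curve, the marginal buyer's willingness to pay at Q = 5 is (260 - 5)/5 = 51.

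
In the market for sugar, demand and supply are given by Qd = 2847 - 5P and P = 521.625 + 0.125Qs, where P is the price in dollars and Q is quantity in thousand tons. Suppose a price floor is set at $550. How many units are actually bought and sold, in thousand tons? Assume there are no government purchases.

Rearranging supply gives Qs = 8P - 4173. Setting quantity demanded equal to quantity supplied, 2847 - 5P = 8P - 4173, gives P* = 540 and Q* = 147.
Since 550 > 540, the floor is binding.
At P = 550: Qd = 2847 - 5·550 = 97 and Qs = 8·550 - 4173 = 227.
The quantity actually transacted is the short side, demand: 97.

97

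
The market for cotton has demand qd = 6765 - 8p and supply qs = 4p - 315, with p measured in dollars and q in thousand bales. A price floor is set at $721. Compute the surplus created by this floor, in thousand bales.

Equilibrium: 6765 - 8p = 4p - 315, so 7080 = 12p and p* = 590, q* = 2045.
Since 721 > 590, the floor is binding.
At p = 721: qd = 6765 - 8·721 = 997 and qs = 4·721 - 315 = 2569.
Surplus = qs - qd = 2569 - 997 = 1572.

1572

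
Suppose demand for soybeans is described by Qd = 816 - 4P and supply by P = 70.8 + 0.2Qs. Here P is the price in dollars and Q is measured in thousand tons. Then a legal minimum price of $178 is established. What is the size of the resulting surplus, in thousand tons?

Rearranging supply gives Qs = 5P - 354. Setting quantity demanded equal to quantity supplied, 816 - 4P = 5P - 354, gives P* = 130 and Q* = 296.
Since 178 > 130, the floor is binding.
At P = 178: Qd = 816 - 4·178 = 104 and Qs = 5·178 - 354 = 536.
Surplus = Qs - Qd = 536 - 104 = 432.

432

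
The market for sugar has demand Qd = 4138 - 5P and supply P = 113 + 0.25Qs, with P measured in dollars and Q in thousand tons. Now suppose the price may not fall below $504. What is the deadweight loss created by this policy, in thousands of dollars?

0

Rearranging supply gives Qs = 4P - 452. In a free market, 4138 - 5P = 4P - 452 gives the equilibrium P* = 510, Q* = 1588.
Since 504 is below P* = 510, the floor does not bind and the free-market outcome prevails.
Since the control does not bind, no trades are prevented and deadweight loss is zero.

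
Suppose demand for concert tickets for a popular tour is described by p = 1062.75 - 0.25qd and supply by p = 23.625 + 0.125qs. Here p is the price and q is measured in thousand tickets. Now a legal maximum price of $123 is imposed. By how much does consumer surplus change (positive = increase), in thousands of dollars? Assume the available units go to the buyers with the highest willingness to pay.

-291707

Rearranging demand gives qd = 4251 - 4p; rearranging supply gives qs = 8p - 189. Equilibrium: 4251 - 4p = 8p - 189, so 4440 = 12p and p* = 370, q* = 2771.
The ceiling of 123 is below the equilibrium price 370, so it binds.
At p = 123: qd = 4251 - 4·123 = 3759 and qs = 8·123 - 189 = 795.
Consumer surplus without the control is ½ · (1062.75 - 370) · 2771 = 959805.125.
With the ceiling, 795 units are sold at 123 (assume they go to the highest-value buyers). The demand price at q = 795 is 864, so CS = ½ · [(1062.75 - 123) + (864 - 123)] · 795 = 668098.125.
Change in consumer surplus = 668098.125 - 959805.125 = -291707.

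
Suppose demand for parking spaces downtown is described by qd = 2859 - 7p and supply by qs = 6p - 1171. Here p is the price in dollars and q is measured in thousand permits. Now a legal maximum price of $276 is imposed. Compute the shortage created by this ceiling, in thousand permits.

442

Without the control the market clears where 2859 - 7p = 6p - 1171, i.e. p* = 310 and q* = 689.
The ceiling of 276 is below the equilibrium price 310, so it binds.
At p = 276: qd = 2859 - 7·276 = 927 and qs = 6·276 - 1171 = 485.
Shortage = qd - qs = 927 - 485 = 442.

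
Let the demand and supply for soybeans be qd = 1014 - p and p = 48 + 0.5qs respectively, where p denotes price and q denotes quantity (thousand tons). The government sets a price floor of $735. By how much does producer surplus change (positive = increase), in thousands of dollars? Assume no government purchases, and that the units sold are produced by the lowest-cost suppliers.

Rearranging supply gives qs = 2p - 96. In a free market, 1014 - p = 2p - 96 gives the equilibrium p* = 370, q* = 644.
The floor of 735 is above the equilibrium price 370, so it binds.
At p = 735: qd = 1014 - 735 = 279 and qs = 2·735 - 96 = 1374.
Producer surplus without the control is ½ · (370 - 48) · 644 = 103684.
With the floor, 279 units are sold at 735. The supply price at q = 279 is 187.5, so PS = ½ · [(735 - 48) + (735 - 187.5)] · 279 = 172212.75.
Change in producer surplus = 172212.75 - 103684 = 68528.75.

68528.75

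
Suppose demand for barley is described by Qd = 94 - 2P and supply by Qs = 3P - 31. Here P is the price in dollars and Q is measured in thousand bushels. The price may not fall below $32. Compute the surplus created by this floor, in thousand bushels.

35

Without the control the market clears where 94 - 2P = 3P - 31, i.e. P* = 25 and Q* = 44.
Because the floor (32) lies above the market-clearing price, it is binding.
At P = 32: Qd = 94 - 2·32 = 30 and Qs = 3·32 - 31 = 65.
Surplus = Qs - Qd = 65 - 30 = 35.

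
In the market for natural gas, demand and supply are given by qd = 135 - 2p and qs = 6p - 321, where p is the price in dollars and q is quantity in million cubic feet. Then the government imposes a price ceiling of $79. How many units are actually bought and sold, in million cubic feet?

Setting quantity demanded equal to quantity supplied, 135 - 2p = 6p - 321, gives p* = 57 and q* = 21.
The ceiling of 79 is above the equilibrium price 57, so it is not binding; the market clears at p* = 57, q* = 21.

21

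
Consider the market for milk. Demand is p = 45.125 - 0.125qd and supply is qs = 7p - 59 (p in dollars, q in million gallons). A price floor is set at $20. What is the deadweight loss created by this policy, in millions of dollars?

Rearranging demand gives qd = 361 - 8p. Without the control the market clears where 361 - 8p = 7p - 59, i.e. p* = 28 and q* = 137.
The floor of 20 is below the equilibrium price 28, so it is not binding; the market clears at p* = 28, q* = 137.
Since the control does not bind, no trades are prevented and deadweight loss is zero.

0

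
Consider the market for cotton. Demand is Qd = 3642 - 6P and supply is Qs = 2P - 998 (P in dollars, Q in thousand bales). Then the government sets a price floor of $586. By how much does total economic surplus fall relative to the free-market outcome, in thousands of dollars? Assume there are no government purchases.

Setting quantity demanded equal to quantity supplied, 3642 - 6P = 2P - 998, gives P* = 580 and Q* = 162.
The floor of 586 is above the equilibrium price 580, so it binds.
At P = 586: Qd = 3642 - 6·586 = 126 and Qs = 2·586 - 998 = 174.
Quantity traded falls to 126. At Q = 126 the demand price is (3642 - 126)/6 = 586 and the supply price is (998 + 126)/2 = 562.
Deadweight loss = ½ · (586 - 562) · (162 - 126) = ½ · 24 · 36 = 432.

432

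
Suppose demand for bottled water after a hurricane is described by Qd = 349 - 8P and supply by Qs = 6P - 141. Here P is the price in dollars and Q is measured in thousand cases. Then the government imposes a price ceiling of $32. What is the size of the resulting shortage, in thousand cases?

In a free market, 349 - 8P = 6P - 141 gives the equilibrium P* = 35, Q* = 69.
The ceiling of 32 is below the equilibrium price 35, so it binds.
At P = 32: Qd = 349 - 8·32 = 93 and Qs = 6·32 - 141 = 51.
Shortage = Qd - Qs = 93 - 51 = 42.

42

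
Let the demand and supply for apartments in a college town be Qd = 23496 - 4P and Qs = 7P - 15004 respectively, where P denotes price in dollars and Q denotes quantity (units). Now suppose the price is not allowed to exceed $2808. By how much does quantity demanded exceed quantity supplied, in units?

7612

Equilibrium: 23496 - 4P = 7P - 15004, so 38500 = 11P and P* = 3500, Q* = 9496.
Since 2808 < 3500, the ceiling is binding.
At P = 2808: Qd = 23496 - 4·2808 = 12264 and Qs = 7·2808 - 15004 = 4652.
Shortage = Qd - Qs = 12264 - 4652 = 7612.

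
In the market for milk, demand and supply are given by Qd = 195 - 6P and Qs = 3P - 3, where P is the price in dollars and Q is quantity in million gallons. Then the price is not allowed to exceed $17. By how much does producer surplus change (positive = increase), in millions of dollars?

Equilibrium: 195 - 6P = 3P - 3, so 198 = 9P and P* = 22, Q* = 63.
Since 17 < 22, the ceiling is binding.
At P = 17: Qd = 195 - 6·17 = 93 and Qs = 3·17 - 3 = 48.
Producer surplus without the control is ½ · (22 - 1) · 63 = 661.5.
With the ceiling, producers sell 48 units at 17, so PS = ½ · (17 - 1) · 48 = 384.
Change in producer surplus = 384 - 661.5 = -277.5.

-277.5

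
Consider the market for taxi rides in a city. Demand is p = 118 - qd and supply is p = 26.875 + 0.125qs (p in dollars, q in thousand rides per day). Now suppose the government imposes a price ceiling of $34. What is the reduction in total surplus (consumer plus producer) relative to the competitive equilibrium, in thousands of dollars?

324

Rearranging demand gives qd = 118 - p; rearranging supply gives qs = 8p - 215. Equilibrium: 118 - p = 8p - 215, so 333 = 9p and p* = 37, q* = 81.
The ceiling of 34 is below the equilibrium price 37, so it binds.
At p = 34: qd = 118 - 34 = 84 and qs = 8·34 - 215 = 57.
Quantity traded falls to 57. At q = 57 the demand price is 118 - 57 = 61 and the supply price is (215 + 57)/8 = 34.
Deadweight loss = ½ · (61 - 34) · (81 - 57) = ½ · 27 · 24 = 324.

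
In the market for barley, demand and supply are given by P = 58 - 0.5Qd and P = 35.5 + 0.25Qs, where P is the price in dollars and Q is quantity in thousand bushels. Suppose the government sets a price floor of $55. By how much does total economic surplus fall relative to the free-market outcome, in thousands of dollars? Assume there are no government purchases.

216

Rearranging demand gives Qd = 116 - 2P; rearranging supply gives Qs = 4P - 142. Equilibrium: 116 - 2P = 4P - 142, so 258 = 6P and P* = 43, Q* = 30.
Since 55 > 43, the floor is binding.
At P = 55: Qd = 116 - 2·55 = 6 and Qs = 4·55 - 142 = 78.
Quantity traded falls to 6. At Q = 6 the demand price is (116 - 6)/2 = 55 and the supply price is (142 + 6)/4 = 37.
Deadweight loss = ½ · (55 - 37) · (30 - 6) = ½ · 18 · 24 = 216.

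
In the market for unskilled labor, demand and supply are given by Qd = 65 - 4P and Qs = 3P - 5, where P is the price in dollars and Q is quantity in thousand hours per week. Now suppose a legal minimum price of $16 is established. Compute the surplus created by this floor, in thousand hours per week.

Setting quantity demanded equal to quantity supplied, 65 - 4P = 3P - 5, gives P* = 10 and Q* = 25.
Because the floor (16) lies above the market-clearing price, it is binding.
At P = 16: Qd = 65 - 4·16 = 1 and Qs = 3·16 - 5 = 43.
Surplus = Qs - Qd = 43 - 1 = 42.

42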